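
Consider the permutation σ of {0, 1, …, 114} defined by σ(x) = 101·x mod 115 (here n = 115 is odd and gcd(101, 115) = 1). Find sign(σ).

+1

Start at x=96: 96 → 36 → 71 → 41 → 1 → 101 → 81 → … (one orbit).
15 cycles of lengths [11, 11, 11, 11, 11, 11, 11, 11, 11, 11, 1, 1, 1, 1, 1].
n − c = 115 − 15 = 100; sign = (−1)^100 = +1.
The Jacobi symbol (101|115) = +1 (Zolotarev) agrees.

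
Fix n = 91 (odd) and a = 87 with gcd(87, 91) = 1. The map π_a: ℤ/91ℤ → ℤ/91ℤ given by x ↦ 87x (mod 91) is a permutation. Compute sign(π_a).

-1

Orbit of 1 under x↦87x: [1, 87, 16, 27, 74, 68]… (length divides ord_91(87)).
Cycle type of π: 6×13 + 3×4 + 1; total 18 cycles.
Σ(ℓ_i−1) = 91−18 = 73; sign = (−1)^73 = -1.
Zolotarev: (87|91) = -1, matching the cycle-count sign.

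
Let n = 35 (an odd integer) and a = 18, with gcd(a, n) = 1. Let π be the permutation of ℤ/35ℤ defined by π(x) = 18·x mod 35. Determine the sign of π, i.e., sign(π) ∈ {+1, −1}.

-1

Start at x=18: 18 → 9 → 22 → 11 → 23 → 29 → 32 → … (one orbit).
Decompose π into cycles: lengths [12, 12, 4, 3, 3, 1] (6 cycles, including the fixed point 0).
sign(π) = (−1)^{n − #cycles} = (−1)^{35−6} = (−1)^29 = -1.
Via Zolotarev, sign(π_{18}) = (18|35) = -1.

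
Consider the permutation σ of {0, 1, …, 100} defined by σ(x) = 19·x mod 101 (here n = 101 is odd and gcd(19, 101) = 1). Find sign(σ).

+1

Start at x=80: 80 → 5 → 95 → 88 → 56 → 54 → 16 → … (one orbit).
5 cycles of lengths [25, 25, 25, 25, 1].
101 − 5 = 96 transpositions; sign(π) = (−1)^96 = +1.
Check: (19/101) = +1 by Zolotarev.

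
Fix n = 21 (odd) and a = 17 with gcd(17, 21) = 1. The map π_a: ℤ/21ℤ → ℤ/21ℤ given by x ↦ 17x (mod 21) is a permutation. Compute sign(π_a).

Trace 5: π^k(5) = [5, 1, 17, 16, 20, 4] for k=0..5.
π_17 has 5 disjoint cycles with lengths [6, 6, 6, 2, 1] on {0,…,20}.
With 5 cycles on 21 points, sign = (−1)^{21−5} = +1.

+1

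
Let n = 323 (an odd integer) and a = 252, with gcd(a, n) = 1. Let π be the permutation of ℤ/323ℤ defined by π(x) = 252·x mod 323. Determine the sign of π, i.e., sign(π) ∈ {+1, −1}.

-1

Orbit of 180 under x↦252x: [180, 140, 73, 308, 96, 290, 82]… (length divides ord_323(252)).
Decompose π into cycles: lengths [144, 144, 16, 9, 9, 1] (6 cycles, including the fixed point 0).
323 − 6 = 317 transpositions; sign(π) = (−1)^317 = -1.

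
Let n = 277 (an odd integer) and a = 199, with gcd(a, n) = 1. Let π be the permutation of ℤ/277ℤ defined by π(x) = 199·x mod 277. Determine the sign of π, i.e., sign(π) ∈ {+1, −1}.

Start at x=112: 112 → 128 → 265 → 105 → 120 → 58 → 185 → … (one orbit).
π_199 has 2 disjoint cycles with lengths [276, 1] on {0,…,276}.
With 2 cycles on 277 points, sign = (−1)^{277−2} = -1.

-1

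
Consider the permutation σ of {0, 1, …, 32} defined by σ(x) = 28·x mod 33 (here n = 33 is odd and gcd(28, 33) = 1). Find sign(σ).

-1

Start at x=13: 13 → 1 → 28 → 25 → 7 → 31 → 10 → … (one orbit).
6 cycles of lengths [10, 10, 10, 1, 1, 1].
n − c = 33 − 6 = 27; sign = (−1)^27 = -1.
Via Zolotarev, sign(π_{28}) = (28|33) = -1.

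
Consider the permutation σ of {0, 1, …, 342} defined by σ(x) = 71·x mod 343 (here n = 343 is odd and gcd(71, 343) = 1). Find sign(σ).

Start at x=92: 92 → 15 → 36 → 155 → 29 → 1 → 71 → … (one orbit).
Decompose π into cycles: lengths [49, 49, 49, 49, 49, 49, 7, 7, 7, 7, 7, 7, 1, 1, 1, 1, 1, 1, 1] (19 cycles, including the fixed point 0).
343 − 19 = 324 transpositions; sign(π) = (−1)^324 = +1.
Check: (71/343) = +1 by Zolotarev.

+1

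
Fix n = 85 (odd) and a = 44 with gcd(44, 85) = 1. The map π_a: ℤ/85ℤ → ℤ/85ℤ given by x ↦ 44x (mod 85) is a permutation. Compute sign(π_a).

-1

Trace 1: π^k(1) = [1, 44, 66, 14, 21, 74, 26] for k=0..6.
Decompose π into cycles: lengths [16, 16, 16, 16, 16, 2, 2, 1] (8 cycles, including the fixed point 0).
8 cycles on 85: each ℓ→(−1)^(ℓ−1), product (−1)^77 = -1.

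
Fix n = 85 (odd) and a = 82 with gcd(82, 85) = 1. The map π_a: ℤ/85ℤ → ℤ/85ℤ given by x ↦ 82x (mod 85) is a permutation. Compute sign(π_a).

Trace 58: π^k(58) = [58, 81, 12, 49, 23, 16, 37] for k=0..6.
Cycle lengths of π_82 on ℤ/85ℤ: [16, 16, 16, 16, 16, 4, 1]; 7 cycles in total.
7 cycles on 85: each ℓ→(−1)^(ℓ−1), product (−1)^78 = +1.
Zolotarev: (82|85) = +1, matching the cycle-count sign.

+1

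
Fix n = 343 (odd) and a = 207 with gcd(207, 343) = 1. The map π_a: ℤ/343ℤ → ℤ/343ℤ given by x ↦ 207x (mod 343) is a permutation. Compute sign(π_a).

+1

Start at x=15: 15 → 18 → 296 → 218 → 193 → 163 → 127 → … (one orbit).
Cycle lengths of π_207 on ℤ/343ℤ: [147, 147, 21, 21, 3, 3, 1]; 7 cycles in total.
n − c = 343 − 7 = 336; sign = (−1)^336 = +1.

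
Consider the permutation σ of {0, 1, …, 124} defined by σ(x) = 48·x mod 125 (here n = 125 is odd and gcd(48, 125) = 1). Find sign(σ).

Orbit of 18 under x↦48x: [18, 114, 97, 31, 113, 49, 102]… (length divides ord_125(48)).
The orbit structure of x ↦ 48x mod 125: 4 orbits of sizes [100, 20, 4, 1].
125 − 4 = 121 transpositions; sign(π) = (−1)^121 = -1.
The Jacobi symbol (48|125) = -1 (Zolotarev) agrees.

-1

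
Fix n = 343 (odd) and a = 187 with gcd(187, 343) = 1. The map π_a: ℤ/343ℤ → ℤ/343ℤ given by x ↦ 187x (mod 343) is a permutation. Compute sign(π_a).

-1

Trace 170: π^k(170) = [170, 234, 197, 138, 81, 55, 338] for k=0..6.
4 cycles of lengths [294, 42, 6, 1].
4 cycles on 343: each ℓ→(−1)^(ℓ−1), product (−1)^339 = -1.
The Jacobi symbol (187|343) = -1 (Zolotarev) agrees.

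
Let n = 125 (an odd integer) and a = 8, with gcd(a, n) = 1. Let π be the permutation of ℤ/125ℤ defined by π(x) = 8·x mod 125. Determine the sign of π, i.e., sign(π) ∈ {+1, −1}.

-1

Orbit of 83 under x↦8x: [83, 39, 62, 121, 93, 119, 77]… (length divides ord_125(8)).
Cycle type of π: 100 + 20 + 4 + 1; total 4 cycles.
n − c = 125 − 4 = 121; sign = (−1)^121 = -1.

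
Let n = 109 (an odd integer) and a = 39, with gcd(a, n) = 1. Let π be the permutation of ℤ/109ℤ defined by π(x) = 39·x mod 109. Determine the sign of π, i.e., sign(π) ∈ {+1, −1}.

Start at x=68: 68 → 36 → 96 → 38 → 65 → 28 → 2 → … (one orbit).
Cycle type of π: 108 + 1; total 2 cycles.
sign(π) = (−1)^{n − #cycles} = (−1)^{109−2} = (−1)^107 = -1.
The Jacobi symbol (39|109) = -1 (Zolotarev) agrees.

-1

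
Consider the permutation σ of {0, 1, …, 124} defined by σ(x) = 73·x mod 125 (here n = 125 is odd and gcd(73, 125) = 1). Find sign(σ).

Start at x=14: 14 → 22 → 106 → 113 → 124 → 52 → 46 → … (one orbit).
Cycle type of π: 100 + 20 + 4 + 1; total 4 cycles.
125 − 4 = 121 transpositions; sign(π) = (−1)^121 = -1.
Zolotarev: (73|125) = -1, matching the cycle-count sign.

-1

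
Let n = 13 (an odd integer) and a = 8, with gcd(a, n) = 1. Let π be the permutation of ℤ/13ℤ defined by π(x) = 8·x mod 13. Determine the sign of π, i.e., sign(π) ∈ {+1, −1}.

-1

Trace 8: π^k(8) = [8, 12, 5, 1] for k=0..3.
Cycle lengths of π_8 on ℤ/13ℤ: [4, 4, 4, 1]; 4 cycles in total.
13 − 4 = 9 transpositions; sign(π) = (−1)^9 = -1.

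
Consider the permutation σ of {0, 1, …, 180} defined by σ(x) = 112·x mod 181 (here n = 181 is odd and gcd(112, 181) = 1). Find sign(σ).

-1

Trace 172: π^k(172) = [172, 78, 48, 127, 106, 107, 38] for k=0..6.
π_112 has 2 disjoint cycles with lengths [180, 1] on {0,…,180}.
181 − 2 = 179 transpositions; sign(π) = (−1)^179 = -1.
Check: (112/181) = -1 by Zolotarev.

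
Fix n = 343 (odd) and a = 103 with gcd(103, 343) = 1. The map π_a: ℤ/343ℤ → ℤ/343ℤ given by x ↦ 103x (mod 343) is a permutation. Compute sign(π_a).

Orbit of 243 under x↦103x: [243, 333, 342, 240, 24, 71, 110]… (length divides ord_343(103)).
π_103 has 4 disjoint cycles with lengths [294, 42, 6, 1] on {0,…,342}.
343 − 4 = 339 transpositions; sign(π) = (−1)^339 = -1.
(103|343)_J = -1 (Zolotarev's lemma cross-check).

-1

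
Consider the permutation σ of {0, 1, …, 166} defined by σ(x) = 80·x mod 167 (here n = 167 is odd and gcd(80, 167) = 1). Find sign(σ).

Orbit of 6 under x↦80x: [6, 146, 157, 35, 128, 53, 65]… (length divides ord_167(80)).
Cycle type of π: 166 + 1; total 2 cycles.
With 2 cycles on 167 points, sign = (−1)^{167−2} = -1.

-1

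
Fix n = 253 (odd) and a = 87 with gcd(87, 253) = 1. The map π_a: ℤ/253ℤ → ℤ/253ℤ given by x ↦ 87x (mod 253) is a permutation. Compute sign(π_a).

Orbit of 1 under x↦87x: [1, 87, 232, 197, 188, 164, 100]… (length divides ord_253(87)).
Decompose π into cycles: lengths [22, 22, 22, 22, 22, 22, 22, 22, 22, 22, 11, 11, 2, 2, 2, 2, 2, 1] (18 cycles, including the fixed point 0).
n − c = 253 − 18 = 235; sign = (−1)^235 = -1.

-1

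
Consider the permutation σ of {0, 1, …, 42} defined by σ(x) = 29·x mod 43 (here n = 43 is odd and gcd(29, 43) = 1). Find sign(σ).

-1

Start at x=12: 12 → 4 → 30 → 10 → 32 → 25 → 37 → … (one orbit).
2 cycles of lengths [42, 1].
n − c = 43 − 2 = 41; sign = (−1)^41 = -1.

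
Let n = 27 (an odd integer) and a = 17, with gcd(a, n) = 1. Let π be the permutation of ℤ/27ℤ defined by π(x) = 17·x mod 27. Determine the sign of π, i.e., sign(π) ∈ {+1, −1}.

-1

Trace 17: π^k(17) = [17, 19, 26, 10, 8, 1] for k=0..5.
π_17 has 8 disjoint cycles with lengths [6, 6, 6, 2, 2, 2, 2, 1] on {0,…,26}.
8 cycles on 27: each ℓ→(−1)^(ℓ−1), product (−1)^19 = -1.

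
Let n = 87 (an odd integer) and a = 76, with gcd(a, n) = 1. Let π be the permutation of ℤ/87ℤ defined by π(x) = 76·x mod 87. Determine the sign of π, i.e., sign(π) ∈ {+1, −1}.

-1

Trace 28: π^k(28) = [28, 40, 82, 55, 4, 43, 49] for k=0..6.
The orbit structure of x ↦ 76x mod 87: 6 orbits of sizes [28, 28, 28, 1, 1, 1].
With 6 cycles on 87 points, sign = (−1)^{87−6} = -1.
(76|87)_J = -1 (Zolotarev's lemma cross-check).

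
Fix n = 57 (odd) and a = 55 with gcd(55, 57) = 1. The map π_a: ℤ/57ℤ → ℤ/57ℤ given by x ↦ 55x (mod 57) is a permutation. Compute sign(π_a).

Orbit of 1 under x↦55x: [1, 55, 4, 49, 16, 25, 7]… (length divides ord_57(55)).
9 cycles of lengths [9, 9, 9, 9, 9, 9, 1, 1, 1].
57 − 9 = 48 transpositions; sign(π) = (−1)^48 = +1.
The Jacobi symbol (55|57) = +1 (Zolotarev) agrees.

+1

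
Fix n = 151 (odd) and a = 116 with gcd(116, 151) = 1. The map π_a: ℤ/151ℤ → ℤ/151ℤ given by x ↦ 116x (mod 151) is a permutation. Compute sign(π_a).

+1

Orbit of 38 under x↦116x: [38, 29, 42, 40, 110, 76, 58]… (length divides ord_151(116)).
3 cycles of lengths [75, 75, 1].
With 3 cycles on 151 points, sign = (−1)^{151−3} = +1.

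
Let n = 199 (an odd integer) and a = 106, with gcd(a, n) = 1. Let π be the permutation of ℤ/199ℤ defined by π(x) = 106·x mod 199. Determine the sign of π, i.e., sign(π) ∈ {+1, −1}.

Trace 92: π^k(92) = [92, 1, 106] for k=0..2.
Cycle type of π: 3×66 + 1; total 67 cycles.
199 − 67 = 132 transpositions; sign(π) = (−1)^132 = +1.
The Jacobi symbol (106|199) = +1 (Zolotarev) agrees.

+1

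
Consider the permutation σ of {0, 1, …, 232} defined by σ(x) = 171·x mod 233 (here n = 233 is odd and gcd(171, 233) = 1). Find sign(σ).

+1

Start at x=15: 15 → 2 → 109 → 232 → 62 → 117 → 202 → … (one orbit).
π_171 has 3 disjoint cycles with lengths [116, 116, 1] on {0,…,232}.
With 3 cycles on 233 points, sign = (−1)^{233−3} = +1.
The Jacobi symbol (171|233) = +1 (Zolotarev) agrees.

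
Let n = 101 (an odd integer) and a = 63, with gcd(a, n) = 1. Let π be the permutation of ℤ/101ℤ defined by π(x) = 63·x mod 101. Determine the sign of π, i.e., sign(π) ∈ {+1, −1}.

Start at x=71: 71 → 29 → 9 → 62 → 68 → 42 → 20 → … (one orbit).
π_63 has 2 disjoint cycles with lengths [100, 1] on {0,…,100}.
Σ(ℓ_i−1) = 101−2 = 99; sign = (−1)^99 = -1.
Zolotarev: (63|101) = -1, matching the cycle-count sign.

-1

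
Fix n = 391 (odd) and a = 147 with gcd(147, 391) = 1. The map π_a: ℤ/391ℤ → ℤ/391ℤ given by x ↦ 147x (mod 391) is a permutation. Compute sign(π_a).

Orbit of 220 under x↦147x: [220, 278, 202, 369, 285, 58, 315]… (length divides ord_391(147)).
6 cycles of lengths [176, 176, 16, 11, 11, 1].
Σ(ℓ_i−1) = 391−6 = 385; sign = (−1)^385 = -1.

-1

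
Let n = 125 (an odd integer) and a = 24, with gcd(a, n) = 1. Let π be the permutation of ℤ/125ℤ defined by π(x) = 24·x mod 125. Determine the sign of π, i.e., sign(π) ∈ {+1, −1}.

Trace 49: π^k(49) = [49, 51, 99, 1, 24, 76, 74] for k=0..6.
Decompose π into cycles: lengths [10, 10, 10, 10, 10, 10, 10, 10, 10, 10, 2, 2, 2, 2, 2, 2, 2, 2, 2, 2, 2, 2, 1] (23 cycles, including the fixed point 0).
sign(π) = (−1)^{n − #cycles} = (−1)^{125−23} = (−1)^102 = +1.
Check: (24/125) = +1 by Zolotarev.

+1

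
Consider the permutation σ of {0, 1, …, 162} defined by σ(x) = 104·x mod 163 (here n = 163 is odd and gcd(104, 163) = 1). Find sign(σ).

+1

Start at x=1: 1 → 104 → 58 → 1 (one orbit).
Decompose π into cycles: lengths [3, 3, 3, 3, 3, 3, 3, 3, 3, 3, 3, 3, 3, 3, 3, 3, 3, 3, 3, 3, 3, 3, 3, 3, 3, 3, 3, 3, 3, 3, 3, 3, 3, 3, 3, 3, 3, 3, 3, 3, 3, 3, 3, 3, 3, 3, 3, 3, 3, 3, 3, 3, 3, 3, 1] (55 cycles, including the fixed point 0).
163 − 55 = 108 transpositions; sign(π) = (−1)^108 = +1.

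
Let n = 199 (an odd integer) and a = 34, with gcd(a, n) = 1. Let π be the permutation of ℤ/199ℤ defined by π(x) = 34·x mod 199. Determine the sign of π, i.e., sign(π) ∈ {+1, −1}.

Start at x=86: 86 → 138 → 115 → 129 → 8 → 73 → 94 → … (one orbit).
π_34 has 2 disjoint cycles with lengths [198, 1] on {0,…,198}.
199 − 2 = 197 transpositions; sign(π) = (−1)^197 = -1.

-1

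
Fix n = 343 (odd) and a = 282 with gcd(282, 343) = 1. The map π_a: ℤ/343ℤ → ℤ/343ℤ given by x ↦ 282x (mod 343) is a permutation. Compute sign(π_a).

Orbit of 60 under x↦282x: [60, 113, 310, 298, 1, 282, 291]… (length divides ord_343(282)).
Cycle lengths of π_282 on ℤ/343ℤ: [147, 147, 21, 21, 3, 3, 1]; 7 cycles in total.
n − c = 343 − 7 = 336; sign = (−1)^336 = +1.

+1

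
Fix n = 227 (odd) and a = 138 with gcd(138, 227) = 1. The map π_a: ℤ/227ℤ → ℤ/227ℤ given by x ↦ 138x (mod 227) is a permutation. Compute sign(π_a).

-1

Trace 56: π^k(56) = [56, 10, 18, 214, 22, 85, 153] for k=0..6.
Cycle lengths of π_138 on ℤ/227ℤ: [226, 1]; 2 cycles in total.
2 cycles on 227: each ℓ→(−1)^(ℓ−1), product (−1)^225 = -1.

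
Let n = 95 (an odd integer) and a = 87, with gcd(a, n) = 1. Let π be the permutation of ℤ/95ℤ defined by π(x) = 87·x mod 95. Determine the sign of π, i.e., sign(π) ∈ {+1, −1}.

-1

Trace 77: π^k(77) = [77, 49, 83, 1, 87, 64, 58] for k=0..6.
14 cycles of lengths [12, 12, 12, 12, 12, 12, 4, 3, 3, 3, 3, 3, 3, 1].
sign(π) = (−1)^{n − #cycles} = (−1)^{95−14} = (−1)^81 = -1.
Zolotarev: (87|95) = -1, matching the cycle-count sign.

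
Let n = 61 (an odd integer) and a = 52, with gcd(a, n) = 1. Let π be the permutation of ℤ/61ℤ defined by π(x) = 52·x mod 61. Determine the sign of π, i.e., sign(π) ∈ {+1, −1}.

+1

Trace 60: π^k(60) = [60, 9, 41, 58, 27, 1, 52] for k=0..6.
7 cycles of lengths [10, 10, 10, 10, 10, 10, 1].
With 7 cycles on 61 points, sign = (−1)^{61−7} = +1.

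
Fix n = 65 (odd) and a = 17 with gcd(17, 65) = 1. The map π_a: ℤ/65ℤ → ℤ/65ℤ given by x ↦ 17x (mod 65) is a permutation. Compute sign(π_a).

-1

Trace 9: π^k(9) = [9, 23, 1, 17, 29, 38, 61] for k=0..6.
Cycle type of π: 12×4 + 6×2 + 4 + 1; total 8 cycles.
8 cycles on 65: each ℓ→(−1)^(ℓ−1), product (−1)^57 = -1.
(17|65)_J = -1 (Zolotarev's lemma cross-check).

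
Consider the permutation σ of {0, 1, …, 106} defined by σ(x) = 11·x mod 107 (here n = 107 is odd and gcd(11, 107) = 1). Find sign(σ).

+1

Trace 89: π^k(89) = [89, 16, 69, 10, 3, 33, 42] for k=0..6.
Decompose π into cycles: lengths [53, 53, 1] (3 cycles, including the fixed point 0).
With 3 cycles on 107 points, sign = (−1)^{107−3} = +1.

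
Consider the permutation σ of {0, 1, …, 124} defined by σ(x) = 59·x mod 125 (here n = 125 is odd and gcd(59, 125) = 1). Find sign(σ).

+1

Orbit of 101 under x↦59x: [101, 84, 81, 29, 86, 74, 116]… (length divides ord_125(59)).
π_59 has 7 disjoint cycles with lengths [50, 50, 10, 10, 2, 2, 1] on {0,…,124}.
With 7 cycles on 125 points, sign = (−1)^{125−7} = +1.
Zolotarev: (59|125) = +1, matching the cycle-count sign.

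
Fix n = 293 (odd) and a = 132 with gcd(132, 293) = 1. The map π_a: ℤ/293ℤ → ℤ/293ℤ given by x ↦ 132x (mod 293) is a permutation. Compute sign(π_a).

+1

Trace 149: π^k(149) = [149, 37, 196, 88, 189, 43, 109] for k=0..6.
3 cycles of lengths [146, 146, 1].
sign(π) = (−1)^{n − #cycles} = (−1)^{293−3} = (−1)^290 = +1.
The Jacobi symbol (132|293) = +1 (Zolotarev) agrees.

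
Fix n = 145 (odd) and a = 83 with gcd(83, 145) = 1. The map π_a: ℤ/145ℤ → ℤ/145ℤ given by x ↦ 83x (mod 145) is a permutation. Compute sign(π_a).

Trace 81: π^k(81) = [81, 53, 49, 7, 1, 83, 74] for k=0..6.
π_83 has 10 disjoint cycles with lengths [28, 28, 28, 28, 7, 7, 7, 7, 4, 1] on {0,…,144}.
145 − 10 = 135 transpositions; sign(π) = (−1)^135 = -1.
Check: (83/145) = -1 by Zolotarev.

-1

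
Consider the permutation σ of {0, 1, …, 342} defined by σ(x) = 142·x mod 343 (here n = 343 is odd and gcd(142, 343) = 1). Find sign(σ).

Start at x=330: 330 → 212 → 263 → 302 → 9 → 249 → 29 → … (one orbit).
7 cycles of lengths [147, 147, 21, 21, 3, 3, 1].
Σ(ℓ_i−1) = 343−7 = 336; sign = (−1)^336 = +1.

+1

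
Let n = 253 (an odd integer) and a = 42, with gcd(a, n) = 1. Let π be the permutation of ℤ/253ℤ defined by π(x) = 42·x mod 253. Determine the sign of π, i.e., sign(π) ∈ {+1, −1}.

Orbit of 64 under x↦42x: [64, 158, 58, 159, 100, 152, 59]… (length divides ord_253(42)).
6 cycles of lengths [110, 110, 22, 5, 5, 1].
sign(π) = (−1)^{n − #cycles} = (−1)^{253−6} = (−1)^247 = -1.

-1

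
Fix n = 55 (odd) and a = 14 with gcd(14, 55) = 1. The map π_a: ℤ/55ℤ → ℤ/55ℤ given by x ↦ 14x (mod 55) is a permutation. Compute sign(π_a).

Start at x=36: 36 → 9 → 16 → 4 → 1 → 14 → 31 → … (one orbit).
Cycle lengths of π_14 on ℤ/55ℤ: [10, 10, 10, 10, 5, 5, 2, 2, 1]; 9 cycles in total.
n − c = 55 − 9 = 46; sign = (−1)^46 = +1.
The Jacobi symbol (14|55) = +1 (Zolotarev) agrees.

+1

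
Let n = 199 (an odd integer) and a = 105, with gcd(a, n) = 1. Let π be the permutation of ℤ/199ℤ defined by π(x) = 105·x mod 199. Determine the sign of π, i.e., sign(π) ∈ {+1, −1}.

Start at x=160: 160 → 84 → 64 → 153 → 145 → 101 → 58 → … (one orbit).
π_105 has 2 disjoint cycles with lengths [198, 1] on {0,…,198}.
199 − 2 = 197 transpositions; sign(π) = (−1)^197 = -1.
The Jacobi symbol (105|199) = -1 (Zolotarev) agrees.

-1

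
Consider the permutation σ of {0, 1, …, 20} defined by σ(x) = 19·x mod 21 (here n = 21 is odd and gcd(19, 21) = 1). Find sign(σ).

Start at x=13: 13 → 16 → 10 → 1 → 19 → 4 → 13 (one orbit).
Cycle type of π: 6×3 + 1×3; total 6 cycles.
n − c = 21 − 6 = 15; sign = (−1)^15 = -1.

-1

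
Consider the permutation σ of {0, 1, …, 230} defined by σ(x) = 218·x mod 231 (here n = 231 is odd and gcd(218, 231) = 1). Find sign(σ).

-1

Trace 113: π^k(113) = [113, 148, 155, 64, 92, 190, 71] for k=0..6.
Decompose π into cycles: lengths [10, 10, 10, 10, 10, 10, 10, 10, 10, 10, 10, 10, 10, 10, 5, 5, 5, 5, 5, 5, 5, 5, 5, 5, 5, 5, 5, 5, 2, 2, 2, 2, 2, 2, 2, 1, 1, 1, 1, 1, 1, 1] (42 cycles, including the fixed point 0).
231 − 42 = 189 transpositions; sign(π) = (−1)^189 = -1.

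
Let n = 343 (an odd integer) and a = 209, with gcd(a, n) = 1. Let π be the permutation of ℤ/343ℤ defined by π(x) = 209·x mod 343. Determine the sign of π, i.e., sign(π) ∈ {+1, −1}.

Start at x=64: 64 → 342 → 134 → 223 → 302 → 6 → 225 → … (one orbit).
Decompose π into cycles: lengths [98, 98, 98, 14, 14, 14, 2, 2, 2, 1] (10 cycles, including the fixed point 0).
With 10 cycles on 343 points, sign = (−1)^{343−10} = -1.
Via Zolotarev, sign(π_{209}) = (209|343) = -1.

-1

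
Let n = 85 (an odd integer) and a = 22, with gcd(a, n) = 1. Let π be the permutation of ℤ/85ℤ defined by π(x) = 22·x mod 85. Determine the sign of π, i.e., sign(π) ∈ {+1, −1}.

+1

Trace 58: π^k(58) = [58, 1, 22, 59, 23, 81, 82] for k=0..6.
The orbit structure of x ↦ 22x mod 85: 7 orbits of sizes [16, 16, 16, 16, 16, 4, 1].
Σ(ℓ_i−1) = 85−7 = 78; sign = (−1)^78 = +1.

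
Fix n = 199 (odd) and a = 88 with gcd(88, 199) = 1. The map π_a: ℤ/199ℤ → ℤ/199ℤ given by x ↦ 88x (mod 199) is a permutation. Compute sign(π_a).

-1

Trace 90: π^k(90) = [90, 159, 62, 83, 140, 181, 8] for k=0..6.
Cycle type of π: 66×3 + 1; total 4 cycles.
With 4 cycles on 199 points, sign = (−1)^{199−4} = -1.
(88|199)_J = -1 (Zolotarev's lemma cross-check).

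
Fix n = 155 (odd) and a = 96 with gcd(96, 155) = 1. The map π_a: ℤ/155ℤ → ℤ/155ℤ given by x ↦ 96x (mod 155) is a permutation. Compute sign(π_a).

-1

Orbit of 101 under x↦96x: [101, 86, 41, 61, 121, 146, 66]… (length divides ord_155(96)).
Cycle type of π: 30×5 + 1×5; total 10 cycles.
10 cycles on 155: each ℓ→(−1)^(ℓ−1), product (−1)^145 = -1.
Check: (96/155) = -1 by Zolotarev.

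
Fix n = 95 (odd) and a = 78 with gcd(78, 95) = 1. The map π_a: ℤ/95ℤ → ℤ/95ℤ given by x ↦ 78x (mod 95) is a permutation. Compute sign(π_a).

Start at x=39: 39 → 2 → 61 → 8 → 54 → 32 → 26 → … (one orbit).
Cycle lengths of π_78 on ℤ/95ℤ: [36, 36, 18, 4, 1]; 5 cycles in total.
5 cycles on 95: each ℓ→(−1)^(ℓ−1), product (−1)^90 = +1.
Zolotarev: (78|95) = +1, matching the cycle-count sign.

+1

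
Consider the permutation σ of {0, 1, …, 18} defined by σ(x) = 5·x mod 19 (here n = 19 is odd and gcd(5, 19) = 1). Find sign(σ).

+1

Trace 1: π^k(1) = [1, 5, 6, 11, 17, 9, 7] for k=0..6.
Cycle lengths of π_5 on ℤ/19ℤ: [9, 9, 1]; 3 cycles in total.
sign(π) = (−1)^{n − #cycles} = (−1)^{19−3} = (−1)^16 = +1.
The Jacobi symbol (5|19) = +1 (Zolotarev) agrees.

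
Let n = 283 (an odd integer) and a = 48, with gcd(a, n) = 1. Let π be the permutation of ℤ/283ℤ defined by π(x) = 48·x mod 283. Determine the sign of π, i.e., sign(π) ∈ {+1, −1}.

Start at x=231: 231 → 51 → 184 → 59 → 2 → 96 → 80 → … (one orbit).
2 cycles of lengths [282, 1].
sign(π) = (−1)^{n − #cycles} = (−1)^{283−2} = (−1)^281 = -1.
Check: (48/283) = -1 by Zolotarev.

-1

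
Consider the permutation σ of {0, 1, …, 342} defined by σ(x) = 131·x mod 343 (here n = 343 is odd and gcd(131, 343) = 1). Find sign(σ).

-1

Trace 316: π^k(316) = [316, 236, 46, 195, 163, 87, 78] for k=0..6.
Cycle lengths of π_131 on ℤ/343ℤ: [294, 42, 6, 1]; 4 cycles in total.
Σ(ℓ_i−1) = 343−4 = 339; sign = (−1)^339 = -1.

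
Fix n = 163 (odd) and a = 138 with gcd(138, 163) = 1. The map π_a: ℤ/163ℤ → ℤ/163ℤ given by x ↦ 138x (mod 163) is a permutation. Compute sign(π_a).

Trace 86: π^k(86) = [86, 132, 123, 22, 102, 58, 17] for k=0..6.
Decompose π into cycles: lengths [54, 54, 54, 1] (4 cycles, including the fixed point 0).
Σ(ℓ_i−1) = 163−4 = 159; sign = (−1)^159 = -1.
The Jacobi symbol (138|163) = -1 (Zolotarev) agrees.

-1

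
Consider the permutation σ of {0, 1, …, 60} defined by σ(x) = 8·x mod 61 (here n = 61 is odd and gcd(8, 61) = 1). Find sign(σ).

-1

Trace 3: π^k(3) = [3, 24, 9, 11, 27, 33, 20] for k=0..6.
Decompose π into cycles: lengths [20, 20, 20, 1] (4 cycles, including the fixed point 0).
61 − 4 = 57 transpositions; sign(π) = (−1)^57 = -1.
The Jacobi symbol (8|61) = -1 (Zolotarev) agrees.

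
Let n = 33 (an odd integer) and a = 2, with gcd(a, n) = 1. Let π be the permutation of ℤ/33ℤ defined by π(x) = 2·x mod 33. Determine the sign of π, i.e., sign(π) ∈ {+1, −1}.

Trace 8: π^k(8) = [8, 16, 32, 31, 29, 25, 17] for k=0..6.
The orbit structure of x ↦ 2x mod 33: 5 orbits of sizes [10, 10, 10, 2, 1].
n − c = 33 − 5 = 28; sign = (−1)^28 = +1.
The Jacobi symbol (2|33) = +1 (Zolotarev) agrees.

+1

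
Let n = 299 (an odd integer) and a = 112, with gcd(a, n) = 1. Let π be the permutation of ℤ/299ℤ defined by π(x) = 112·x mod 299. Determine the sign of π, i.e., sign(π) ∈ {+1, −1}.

+1

Orbit of 112 under x↦112x: [112, 285, 226, 196, 125, 246, 44]… (length divides ord_299(112)).
Cycle lengths of π_112 on ℤ/299ℤ: [44, 44, 44, 44, 44, 44, 22, 4, 4, 4, 1]; 11 cycles in total.
sign(π) = (−1)^{n − #cycles} = (−1)^{299−11} = (−1)^288 = +1.
Check: (112/299) = +1 by Zolotarev.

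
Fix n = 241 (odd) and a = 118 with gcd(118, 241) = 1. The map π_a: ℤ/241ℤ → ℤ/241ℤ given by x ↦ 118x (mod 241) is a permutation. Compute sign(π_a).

+1

Start at x=187: 187 → 135 → 24 → 181 → 150 → 107 → 94 → … (one orbit).
π_118 has 5 disjoint cycles with lengths [60, 60, 60, 60, 1] on {0,…,240}.
With 5 cycles on 241 points, sign = (−1)^{241−5} = +1.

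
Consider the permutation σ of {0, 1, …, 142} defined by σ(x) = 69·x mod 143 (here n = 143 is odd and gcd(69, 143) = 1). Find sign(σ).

+1

Start at x=14: 14 → 108 → 16 → 103 → 100 → 36 → 53 → … (one orbit).
Decompose π into cycles: lengths [30, 30, 30, 30, 6, 6, 5, 5, 1] (9 cycles, including the fixed point 0).
9 cycles on 143: each ℓ→(−1)^(ℓ−1), product (−1)^134 = +1.
(69|143)_J = +1 (Zolotarev's lemma cross-check).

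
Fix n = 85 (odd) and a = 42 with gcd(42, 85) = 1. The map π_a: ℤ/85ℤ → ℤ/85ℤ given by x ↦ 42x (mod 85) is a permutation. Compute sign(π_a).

Start at x=42: 42 → 64 → 53 → 16 → 77 → 4 → 83 → … (one orbit).
The orbit structure of x ↦ 42x mod 85: 12 orbits of sizes [8, 8, 8, 8, 8, 8, 8, 8, 8, 8, 4, 1].
sign(π) = (−1)^{n − #cycles} = (−1)^{85−12} = (−1)^73 = -1.

-1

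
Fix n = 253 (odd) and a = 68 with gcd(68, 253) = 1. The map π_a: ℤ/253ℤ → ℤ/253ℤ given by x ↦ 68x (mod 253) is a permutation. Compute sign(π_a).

+1

Orbit of 70 under x↦68x: [70, 206, 93, 252, 185, 183, 47]… (length divides ord_253(68)).
Cycle lengths of π_68 on ℤ/253ℤ: [10, 10, 10, 10, 10, 10, 10, 10, 10, 10, 10, 10, 10, 10, 10, 10, 10, 10, 10, 10, 10, 10, 10, 2, 2, 2, 2, 2, 2, 2, 2, 2, 2, 2, 1]; 35 cycles in total.
n − c = 253 − 35 = 218; sign = (−1)^218 = +1.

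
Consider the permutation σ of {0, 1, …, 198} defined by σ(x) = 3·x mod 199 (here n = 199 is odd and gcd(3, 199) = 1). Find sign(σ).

-1

Orbit of 183 under x↦3x: [183, 151, 55, 165, 97, 92, 77]… (length divides ord_199(3)).
Cycle type of π: 198 + 1; total 2 cycles.
2 cycles on 199: each ℓ→(−1)^(ℓ−1), product (−1)^197 = -1.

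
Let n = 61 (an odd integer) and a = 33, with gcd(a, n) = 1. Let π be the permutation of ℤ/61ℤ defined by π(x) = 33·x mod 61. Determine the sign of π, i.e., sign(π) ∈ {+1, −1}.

-1

Start at x=50: 50 → 3 → 38 → 34 → 24 → 60 → 28 → … (one orbit).
Cycle type of π: 20×3 + 1; total 4 cycles.
Σ(ℓ_i−1) = 61−4 = 57; sign = (−1)^57 = -1.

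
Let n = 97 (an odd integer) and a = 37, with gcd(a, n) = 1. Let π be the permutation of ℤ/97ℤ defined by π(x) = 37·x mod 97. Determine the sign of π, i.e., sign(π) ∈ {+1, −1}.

-1

Start at x=20: 20 → 61 → 26 → 89 → 92 → 9 → 42 → … (one orbit).
π_37 has 2 disjoint cycles with lengths [96, 1] on {0,…,96}.
n − c = 97 − 2 = 95; sign = (−1)^95 = -1.
(37|97)_J = -1 (Zolotarev's lemma cross-check).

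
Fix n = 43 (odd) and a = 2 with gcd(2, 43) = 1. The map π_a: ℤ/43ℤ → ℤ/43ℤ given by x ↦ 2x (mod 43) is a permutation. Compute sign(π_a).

-1

Orbit of 4 under x↦2x: [4, 8, 16, 32, 21, 42, 41]… (length divides ord_43(2)).
Cycle type of π: 14×3 + 1; total 4 cycles.
n − c = 43 − 4 = 39; sign = (−1)^39 = -1.
Check: (2/43) = -1 by Zolotarev.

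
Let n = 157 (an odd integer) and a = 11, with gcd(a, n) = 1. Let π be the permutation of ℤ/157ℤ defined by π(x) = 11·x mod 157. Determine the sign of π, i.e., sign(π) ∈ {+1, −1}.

Orbit of 46 under x↦11x: [46, 35, 71, 153, 113, 144, 14]… (length divides ord_157(11)).
Cycle type of π: 39×4 + 1; total 5 cycles.
n − c = 157 − 5 = 152; sign = (−1)^152 = +1.
Zolotarev: (11|157) = +1, matching the cycle-count sign.

+1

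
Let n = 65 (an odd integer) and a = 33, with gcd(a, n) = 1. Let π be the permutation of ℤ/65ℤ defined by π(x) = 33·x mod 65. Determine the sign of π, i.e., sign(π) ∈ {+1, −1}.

+1

Orbit of 4 under x↦33x: [4, 2, 1, 33, 49, 57, 61]… (length divides ord_65(33)).
Cycle type of π: 12×5 + 4 + 1; total 7 cycles.
65 − 7 = 58 transpositions; sign(π) = (−1)^58 = +1.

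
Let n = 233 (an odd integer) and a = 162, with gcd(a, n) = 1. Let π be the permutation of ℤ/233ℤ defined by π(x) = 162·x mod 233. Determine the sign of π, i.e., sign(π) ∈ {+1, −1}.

+1

Start at x=214: 214 → 184 → 217 → 204 → 195 → 135 → 201 → … (one orbit).
Cycle lengths of π_162 on ℤ/233ℤ: [58, 58, 58, 58, 1]; 5 cycles in total.
5 cycles on 233: each ℓ→(−1)^(ℓ−1), product (−1)^228 = +1.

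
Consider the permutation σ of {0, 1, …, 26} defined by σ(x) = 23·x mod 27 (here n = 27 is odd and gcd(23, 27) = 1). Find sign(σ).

Start at x=7: 7 → 26 → 4 → 11 → 10 → 14 → 25 → … (one orbit).
Cycle type of π: 18 + 6 + 2 + 1; total 4 cycles.
n − c = 27 − 4 = 23; sign = (−1)^23 = -1.
Check: (23/27) = -1 by Zolotarev.

-1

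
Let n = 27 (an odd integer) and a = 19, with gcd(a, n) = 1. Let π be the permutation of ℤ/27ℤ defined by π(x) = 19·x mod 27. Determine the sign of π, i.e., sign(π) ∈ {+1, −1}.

+1

Orbit of 10 under x↦19x: [10, 1, 19]… (length divides ord_27(19)).
15 cycles of lengths [3, 3, 3, 3, 3, 3, 1, 1, 1, 1, 1, 1, 1, 1, 1].
With 15 cycles on 27 points, sign = (−1)^{27−15} = +1.
Check: (19/27) = +1 by Zolotarev.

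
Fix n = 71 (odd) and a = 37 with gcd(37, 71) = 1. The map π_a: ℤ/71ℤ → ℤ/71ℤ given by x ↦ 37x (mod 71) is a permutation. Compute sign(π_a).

+1

Orbit of 45 under x↦37x: [45, 32, 48, 1, 37, 20, 30]… (length divides ord_71(37)).
Decompose π into cycles: lengths [7, 7, 7, 7, 7, 7, 7, 7, 7, 7, 1] (11 cycles, including the fixed point 0).
11 cycles on 71: each ℓ→(−1)^(ℓ−1), product (−1)^60 = +1.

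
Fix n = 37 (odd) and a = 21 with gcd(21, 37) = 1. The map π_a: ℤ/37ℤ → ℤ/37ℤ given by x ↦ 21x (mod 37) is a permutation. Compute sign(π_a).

Orbit of 11 under x↦21x: [11, 9, 4, 10, 25, 7, 36]… (length divides ord_37(21)).
Decompose π into cycles: lengths [18, 18, 1] (3 cycles, including the fixed point 0).
n − c = 37 − 3 = 34; sign = (−1)^34 = +1.

+1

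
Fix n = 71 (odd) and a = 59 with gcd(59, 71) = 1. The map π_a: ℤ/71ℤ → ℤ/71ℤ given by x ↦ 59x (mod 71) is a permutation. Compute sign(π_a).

Start at x=61: 61 → 49 → 51 → 27 → 31 → 54 → 62 → … (one orbit).
The orbit structure of x ↦ 59x mod 71: 2 orbits of sizes [70, 1].
2 cycles on 71: each ℓ→(−1)^(ℓ−1), product (−1)^69 = -1.
The Jacobi symbol (59|71) = -1 (Zolotarev) agrees.

-1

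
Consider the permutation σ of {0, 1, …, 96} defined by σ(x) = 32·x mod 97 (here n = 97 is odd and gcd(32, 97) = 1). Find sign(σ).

Trace 9: π^k(9) = [9, 94, 1, 32, 54, 79, 6] for k=0..6.
π_32 has 3 disjoint cycles with lengths [48, 48, 1] on {0,…,96}.
n − c = 97 − 3 = 94; sign = (−1)^94 = +1.

+1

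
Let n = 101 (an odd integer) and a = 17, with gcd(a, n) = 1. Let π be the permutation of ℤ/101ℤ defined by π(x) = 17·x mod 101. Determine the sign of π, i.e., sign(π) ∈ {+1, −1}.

Orbit of 95 under x↦17x: [95, 100, 84, 14, 36, 6, 1]… (length divides ord_101(17)).
π_17 has 11 disjoint cycles with lengths [10, 10, 10, 10, 10, 10, 10, 10, 10, 10, 1] on {0,…,100}.
n − c = 101 − 11 = 90; sign = (−1)^90 = +1.
Zolotarev: (17|101) = +1, matching the cycle-count sign.

+1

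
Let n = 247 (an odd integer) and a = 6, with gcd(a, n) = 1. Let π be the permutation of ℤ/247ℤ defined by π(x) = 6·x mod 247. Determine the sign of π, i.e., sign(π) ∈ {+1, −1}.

Trace 119: π^k(119) = [119, 220, 85, 16, 96, 82, 245] for k=0..6.
π_6 has 10 disjoint cycles with lengths [36, 36, 36, 36, 36, 36, 12, 9, 9, 1] on {0,…,246}.
Σ(ℓ_i−1) = 247−10 = 237; sign = (−1)^237 = -1.

-1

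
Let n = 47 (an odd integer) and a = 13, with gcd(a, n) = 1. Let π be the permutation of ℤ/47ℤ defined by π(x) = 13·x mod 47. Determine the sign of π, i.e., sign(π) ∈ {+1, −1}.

Orbit of 29 under x↦13x: [29, 1, 13, 28, 35, 32, 40]… (length divides ord_47(13)).
Decompose π into cycles: lengths [46, 1] (2 cycles, including the fixed point 0).
2 cycles on 47: each ℓ→(−1)^(ℓ−1), product (−1)^45 = -1.
Check: (13/47) = -1 by Zolotarev.

-1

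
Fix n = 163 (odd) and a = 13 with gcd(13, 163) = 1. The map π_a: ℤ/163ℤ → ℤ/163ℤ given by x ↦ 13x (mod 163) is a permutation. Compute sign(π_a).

Orbit of 77 under x↦13x: [77, 23, 136, 138, 1, 13, 6]… (length divides ord_163(13)).
Decompose π into cycles: lengths [54, 54, 54, 1] (4 cycles, including the fixed point 0).
Σ(ℓ_i−1) = 163−4 = 159; sign = (−1)^159 = -1.

-1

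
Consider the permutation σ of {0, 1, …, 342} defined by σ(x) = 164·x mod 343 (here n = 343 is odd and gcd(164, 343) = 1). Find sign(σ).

Trace 176: π^k(176) = [176, 52, 296, 181, 186, 320, 1] for k=0..6.
4 cycles of lengths [294, 42, 6, 1].
Σ(ℓ_i−1) = 343−4 = 339; sign = (−1)^339 = -1.
Zolotarev: (164|343) = -1, matching the cycle-count sign.

-1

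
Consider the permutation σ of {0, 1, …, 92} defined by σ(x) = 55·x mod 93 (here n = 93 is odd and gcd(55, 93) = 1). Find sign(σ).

Start at x=10: 10 → 85 → 25 → 73 → 16 → 43 → 40 → … (one orbit).
The orbit structure of x ↦ 55x mod 93: 6 orbits of sizes [30, 30, 30, 1, 1, 1].
6 cycles on 93: each ℓ→(−1)^(ℓ−1), product (−1)^87 = -1.
Zolotarev: (55|93) = -1, matching the cycle-count sign.

-1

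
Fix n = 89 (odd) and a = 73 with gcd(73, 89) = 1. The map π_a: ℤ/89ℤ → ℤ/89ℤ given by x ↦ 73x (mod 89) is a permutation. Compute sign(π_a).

Start at x=11: 11 → 2 → 57 → 67 → 85 → 64 → 44 → … (one orbit).
π_73 has 5 disjoint cycles with lengths [22, 22, 22, 22, 1] on {0,…,88}.
89 − 5 = 84 transpositions; sign(π) = (−1)^84 = +1.

+1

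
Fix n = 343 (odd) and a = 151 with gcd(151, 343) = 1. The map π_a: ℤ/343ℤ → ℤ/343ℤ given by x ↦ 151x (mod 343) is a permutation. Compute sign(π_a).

+1

Orbit of 137 under x↦151x: [137, 107, 36, 291, 37, 99, 200]… (length divides ord_343(151)).
Decompose π into cycles: lengths [147, 147, 21, 21, 3, 3, 1] (7 cycles, including the fixed point 0).
Σ(ℓ_i−1) = 343−7 = 336; sign = (−1)^336 = +1.
Via Zolotarev, sign(π_{151}) = (151|343) = +1.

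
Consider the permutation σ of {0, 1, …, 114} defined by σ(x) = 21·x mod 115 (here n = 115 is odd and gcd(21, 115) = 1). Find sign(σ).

Orbit of 51 under x↦21x: [51, 36, 66, 6, 11, 1, 21]… (length divides ord_115(21)).
The orbit structure of x ↦ 21x mod 115: 10 orbits of sizes [22, 22, 22, 22, 22, 1, 1, 1, 1, 1].
sign(π) = (−1)^{n − #cycles} = (−1)^{115−10} = (−1)^105 = -1.

-1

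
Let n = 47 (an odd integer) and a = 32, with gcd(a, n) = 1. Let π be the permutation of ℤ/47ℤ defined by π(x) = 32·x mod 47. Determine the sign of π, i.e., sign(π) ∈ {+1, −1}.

Start at x=34: 34 → 7 → 36 → 24 → 16 → 42 → 28 → … (one orbit).
Cycle lengths of π_32 on ℤ/47ℤ: [23, 23, 1]; 3 cycles in total.
47 − 3 = 44 transpositions; sign(π) = (−1)^44 = +1.

+1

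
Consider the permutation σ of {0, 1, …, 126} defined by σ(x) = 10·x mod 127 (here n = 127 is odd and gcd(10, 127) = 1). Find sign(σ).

Trace 32: π^k(32) = [32, 66, 25, 123, 87, 108, 64] for k=0..6.
π_10 has 4 disjoint cycles with lengths [42, 42, 42, 1] on {0,…,126}.
With 4 cycles on 127 points, sign = (−1)^{127−4} = -1.
Via Zolotarev, sign(π_{10}) = (10|127) = -1.

-1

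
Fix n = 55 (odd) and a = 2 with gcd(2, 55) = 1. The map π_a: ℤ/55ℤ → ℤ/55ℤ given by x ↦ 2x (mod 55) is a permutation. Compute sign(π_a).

+1

Orbit of 1 under x↦2x: [1, 2, 4, 8, 16, 32, 9]… (length divides ord_55(2)).
The orbit structure of x ↦ 2x mod 55: 5 orbits of sizes [20, 20, 10, 4, 1].
5 cycles on 55: each ℓ→(−1)^(ℓ−1), product (−1)^50 = +1.
The Jacobi symbol (2|55) = +1 (Zolotarev) agrees.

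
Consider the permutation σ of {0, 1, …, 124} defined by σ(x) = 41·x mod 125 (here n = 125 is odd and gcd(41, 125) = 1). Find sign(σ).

+1

Orbit of 71 under x↦41x: [71, 36, 101, 16, 31, 21, 111]… (length divides ord_125(41)).
Cycle type of π: 25×4 + 5×4 + 1×5; total 13 cycles.
With 13 cycles on 125 points, sign = (−1)^{125−13} = +1.
Via Zolotarev, sign(π_{41}) = (41|125) = +1.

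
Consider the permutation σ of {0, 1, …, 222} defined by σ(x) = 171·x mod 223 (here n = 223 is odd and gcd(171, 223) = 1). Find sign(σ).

+1

Start at x=4: 4 → 15 → 112 → 197 → 14 → 164 → 169 → … (one orbit).
Cycle type of π: 37×6 + 1; total 7 cycles.
n − c = 223 − 7 = 216; sign = (−1)^216 = +1.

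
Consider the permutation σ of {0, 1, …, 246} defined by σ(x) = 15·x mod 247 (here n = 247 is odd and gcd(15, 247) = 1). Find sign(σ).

Trace 59: π^k(59) = [59, 144, 184, 43, 151, 42, 136] for k=0..6.
9 cycles of lengths [36, 36, 36, 36, 36, 36, 18, 12, 1].
247 − 9 = 238 transpositions; sign(π) = (−1)^238 = +1.

+1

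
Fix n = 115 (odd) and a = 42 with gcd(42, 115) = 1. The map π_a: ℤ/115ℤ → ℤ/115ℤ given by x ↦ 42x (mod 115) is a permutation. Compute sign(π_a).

Orbit of 57 under x↦42x: [57, 94, 38, 101, 102, 29, 68]… (length divides ord_115(42)).
The orbit structure of x ↦ 42x mod 115: 5 orbits of sizes [44, 44, 22, 4, 1].
n − c = 115 − 5 = 110; sign = (−1)^110 = +1.
Zolotarev: (42|115) = +1, matching the cycle-count sign.

+1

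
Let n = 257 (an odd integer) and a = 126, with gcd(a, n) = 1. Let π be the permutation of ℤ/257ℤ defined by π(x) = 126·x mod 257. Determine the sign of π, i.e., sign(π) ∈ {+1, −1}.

-1

Orbit of 199 under x↦126x: [199, 145, 23, 71, 208, 251, 15]… (length divides ord_257(126)).
Cycle type of π: 256 + 1; total 2 cycles.
n − c = 257 − 2 = 255; sign = (−1)^255 = -1.
Zolotarev: (126|257) = -1, matching the cycle-count sign.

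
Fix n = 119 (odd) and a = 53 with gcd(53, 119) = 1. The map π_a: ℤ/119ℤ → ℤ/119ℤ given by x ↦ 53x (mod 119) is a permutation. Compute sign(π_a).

Orbit of 93 under x↦53x: [93, 50, 32, 30, 43, 18, 2]… (length divides ord_119(53)).
The orbit structure of x ↦ 53x mod 119: 9 orbits of sizes [24, 24, 24, 24, 8, 8, 3, 3, 1].
119 − 9 = 110 transpositions; sign(π) = (−1)^110 = +1.

+1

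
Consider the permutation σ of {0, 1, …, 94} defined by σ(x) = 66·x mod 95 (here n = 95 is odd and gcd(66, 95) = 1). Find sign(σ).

Orbit of 6 under x↦66x: [6, 16, 11, 61, 36, 1, 66]… (length divides ord_95(66)).
π_66 has 15 disjoint cycles with lengths [9, 9, 9, 9, 9, 9, 9, 9, 9, 9, 1, 1, 1, 1, 1] on {0,…,94}.
n − c = 95 − 15 = 80; sign = (−1)^80 = +1.
(66|95)_J = +1 (Zolotarev's lemma cross-check).

+1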